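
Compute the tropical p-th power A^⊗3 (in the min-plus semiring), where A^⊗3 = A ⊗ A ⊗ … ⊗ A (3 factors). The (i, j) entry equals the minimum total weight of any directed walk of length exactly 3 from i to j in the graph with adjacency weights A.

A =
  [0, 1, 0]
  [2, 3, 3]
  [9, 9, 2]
A^⊗3 =
  [0, 1, 0]
  [2, 3, 2]
  [9, 10, 6]

Each entry (A^⊗3)_ij equals the minimum over all length-3 walks i = v_0 → v_1 → … → v_3 = j of Σ_t A[v_t][v_{t+1}]. For example, for (i, j) = (0, 2) we minimise over 9 possible intermediate vertex sequences; the minimum is 0, attained along the walk 0 → 0 → 0 → 2.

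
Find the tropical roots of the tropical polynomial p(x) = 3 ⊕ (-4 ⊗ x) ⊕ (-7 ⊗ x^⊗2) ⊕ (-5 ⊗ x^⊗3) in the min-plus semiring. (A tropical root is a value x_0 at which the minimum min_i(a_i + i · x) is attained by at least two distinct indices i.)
Roots: {-2, 3, 7}

Each tropical root is a break point of the lower envelope of the lines y = a_i + i · x (there are 4 lines, with slopes 0, 1, ..., 3). Only the lines that attain the minimum somewhere contribute to roots; other lines are dominated. Here the surviving (envelope) indices are i = 3, i = 2, i = 1, i = 0.
Intersections between consecutive envelope lines give the roots: for adjacent envelope indices i < j the intersection is x = (a_i − a_j) / (j − i). Reading off the sorted break points: {-2, 3, 7}.
Verification: at each break x_0, at least two indices attain the minimum of min_i(a_i + i · x_0).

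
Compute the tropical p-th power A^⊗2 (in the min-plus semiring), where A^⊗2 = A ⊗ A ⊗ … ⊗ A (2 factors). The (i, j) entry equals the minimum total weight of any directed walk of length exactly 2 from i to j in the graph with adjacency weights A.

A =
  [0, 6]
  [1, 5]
A^⊗2 =
  [0, 6]
  [1, 7]

Each entry (A^⊗2)_ij equals the minimum over all length-2 walks i = v_0 → v_1 → … → v_2 = j of Σ_t A[v_t][v_{t+1}]. For example, for (i, j) = (0, 1) we minimise over 2 possible intermediate vertex sequences; the minimum is 6, attained along the walk 0 → 0 → 1.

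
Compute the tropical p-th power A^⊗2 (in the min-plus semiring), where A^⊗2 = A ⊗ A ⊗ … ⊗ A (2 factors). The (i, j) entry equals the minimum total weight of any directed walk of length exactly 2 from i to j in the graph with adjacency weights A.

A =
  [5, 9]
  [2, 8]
A^⊗2 =
  [10, 14]
  [7, 11]

Each entry (A^⊗2)_ij equals the minimum over all length-2 walks i = v_0 → v_1 → … → v_2 = j of Σ_t A[v_t][v_{t+1}]. For example, for (i, j) = (0, 1) we minimise over 2 possible intermediate vertex sequences; the minimum is 14, attained along the walk 0 → 0 → 1.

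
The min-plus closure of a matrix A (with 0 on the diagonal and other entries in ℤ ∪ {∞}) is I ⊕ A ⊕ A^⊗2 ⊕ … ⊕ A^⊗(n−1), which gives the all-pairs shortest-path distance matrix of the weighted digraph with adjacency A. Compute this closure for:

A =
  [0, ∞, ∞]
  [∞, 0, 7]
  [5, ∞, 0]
Closure =
  [0, ∞, ∞]
  [12, 0, 7]
  [5, ∞, 0]

This is the Floyd-Warshall all-pairs shortest-path computation. For each intermediate vertex k = 0, 1, …, 2, update dist[i][j] ← min(dist[i][j], dist[i][k] + dist[k][j]). The final matrix gives, for each (i, j), the minimum total weight of any directed path from i to j (possibly empty when i = j).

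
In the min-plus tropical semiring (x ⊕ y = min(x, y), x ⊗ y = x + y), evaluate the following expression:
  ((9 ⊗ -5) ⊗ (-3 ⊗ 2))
((9 ⊗ -5) ⊗ (-3 ⊗ 2)) = 3

Expand innermost to outermost. Recall ⊕ takes the minimum of its arguments and ⊗ takes their sum. Working out the expression ((9 ⊗ -5) ⊗ (-3 ⊗ 2)) gives 3.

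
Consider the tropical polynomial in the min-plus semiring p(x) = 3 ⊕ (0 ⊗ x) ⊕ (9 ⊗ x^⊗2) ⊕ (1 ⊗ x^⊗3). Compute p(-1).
p(-1) = -2

A tropical monomial a ⊗ x^⊗i evaluates to a + i · x. Evaluating each term at x = -1:
  Term 0 contributes 3 + 0 · -1 = 3
  Term 1 contributes 0 + 1 · -1 = -1
  Term 2 contributes 9 + 2 · -1 = 7
  Term 3 contributes 1 + 3 · -1 = -2
p(-1) = ⊕ of these = min[3, -1, 7, -2] = -2.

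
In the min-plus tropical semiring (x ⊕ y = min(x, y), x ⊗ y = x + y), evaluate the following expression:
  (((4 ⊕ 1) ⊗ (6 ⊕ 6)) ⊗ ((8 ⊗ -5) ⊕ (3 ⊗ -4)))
(((4 ⊕ 1) ⊗ (6 ⊕ 6)) ⊗ ((8 ⊗ -5) ⊕ (3 ⊗ -4))) = 6

Expand innermost to outermost. Recall ⊕ takes the minimum of its arguments and ⊗ takes their sum. Working out the expression (((4 ⊕ 1) ⊗ (6 ⊕ 6)) ⊗ ((8 ⊗ -5) ⊕ (3 ⊗ -4))) gives 6.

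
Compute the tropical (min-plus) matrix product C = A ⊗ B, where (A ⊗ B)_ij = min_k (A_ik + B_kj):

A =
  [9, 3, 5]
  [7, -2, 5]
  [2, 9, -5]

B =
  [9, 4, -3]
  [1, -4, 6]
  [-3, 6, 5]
A ⊗ B =
  [2, -1, 6]
  [-1, -6, 4]
  [-8, 1, -1]

Apply the min-plus product entry-by-entry:
  C[0][0] = min over k of (A[0][0] + B[0][0] = 9 + 9 = 18, A[0][1] + B[1][0] = 3 + 1 = 4, A[0][2] + B[2][0] = 5 + -3 = 2) = 2 (attained at k = 2)
  C[0][1] = min over k of (A[0][0] + B[0][1] = 9 + 4 = 13, A[0][1] + B[1][1] = 3 + -4 = -1, A[0][2] + B[2][1] = 5 + 6 = 11) = -1 (attained at k = 1)
  C[0][2] = min over k of (A[0][0] + B[0][2] = 9 + -3 = 6, A[0][1] + B[1][2] = 3 + 6 = 9, A[0][2] + B[2][2] = 5 + 5 = 10) = 6 (attained at k = 0)
  C[1][0] = min over k of (A[1][0] + B[0][0] = 7 + 9 = 16, A[1][1] + B[1][0] = -2 + 1 = -1, A[1][2] + B[2][0] = 5 + -3 = 2) = -1 (attained at k = 1)
  C[1][1] = min over k of (A[1][0] + B[0][1] = 7 + 4 = 11, A[1][1] + B[1][1] = -2 + -4 = -6, A[1][2] + B[2][1] = 5 + 6 = 11) = -6 (attained at k = 1)
  C[1][2] = min over k of (A[1][0] + B[0][2] = 7 + -3 = 4, A[1][1] + B[1][2] = -2 + 6 = 4, A[1][2] + B[2][2] = 5 + 5 = 10) = 4 (attained at k = 0)
  C[2][0] = min over k of (A[2][0] + B[0][0] = 2 + 9 = 11, A[2][1] + B[1][0] = 9 + 1 = 10, A[2][2] + B[2][0] = -5 + -3 = -8) = -8 (attained at k = 2)
  C[2][1] = min over k of (A[2][0] + B[0][1] = 2 + 4 = 6, A[2][1] + B[1][1] = 9 + -4 = 5, A[2][2] + B[2][1] = -5 + 6 = 1) = 1 (attained at k = 2)
  C[2][2] = min over k of (A[2][0] + B[0][2] = 2 + -3 = -1, A[2][1] + B[1][2] = 9 + 6 = 15, A[2][2] + B[2][2] = -5 + 5 = 0) = -1 (attained at k = 0)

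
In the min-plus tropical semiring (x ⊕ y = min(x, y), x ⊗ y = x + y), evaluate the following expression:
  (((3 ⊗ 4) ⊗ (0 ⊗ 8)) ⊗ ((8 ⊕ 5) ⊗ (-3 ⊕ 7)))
(((3 ⊗ 4) ⊗ (0 ⊗ 8)) ⊗ ((8 ⊕ 5) ⊗ (-3 ⊕ 7))) = 17

Expand innermost to outermost. Recall ⊕ takes the minimum of its arguments and ⊗ takes their sum. Working out the expression (((3 ⊗ 4) ⊗ (0 ⊗ 8)) ⊗ ((8 ⊕ 5) ⊗ (-3 ⊕ 7))) gives 17.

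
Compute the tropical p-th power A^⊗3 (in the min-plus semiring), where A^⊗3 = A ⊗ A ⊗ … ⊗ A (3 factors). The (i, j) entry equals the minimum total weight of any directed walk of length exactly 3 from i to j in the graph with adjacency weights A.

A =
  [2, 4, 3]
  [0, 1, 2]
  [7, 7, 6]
A^⊗3 =
  [5, 6, 7]
  [2, 3, 4]
  [8, 9, 10]

Each entry (A^⊗3)_ij equals the minimum over all length-3 walks i = v_0 → v_1 → … → v_3 = j of Σ_t A[v_t][v_{t+1}]. For example, for (i, j) = (0, 2) we minimise over 9 possible intermediate vertex sequences; the minimum is 7, attained along the walk 0 → 0 → 0 → 2.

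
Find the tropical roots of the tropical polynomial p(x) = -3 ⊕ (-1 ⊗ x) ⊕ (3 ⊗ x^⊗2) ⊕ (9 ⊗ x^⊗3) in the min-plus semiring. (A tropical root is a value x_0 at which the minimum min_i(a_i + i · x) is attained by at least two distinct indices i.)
Roots: {-6, -4, -2}

Each tropical root is a break point of the lower envelope of the lines y = a_i + i · x (there are 4 lines, with slopes 0, 1, ..., 3). Only the lines that attain the minimum somewhere contribute to roots; other lines are dominated. Here the surviving (envelope) indices are i = 3, i = 2, i = 1, i = 0.
Intersections between consecutive envelope lines give the roots: for adjacent envelope indices i < j the intersection is x = (a_i − a_j) / (j − i). Reading off the sorted break points: {-6, -4, -2}.
Verification: at each break x_0, at least two indices attain the minimum of min_i(a_i + i · x_0).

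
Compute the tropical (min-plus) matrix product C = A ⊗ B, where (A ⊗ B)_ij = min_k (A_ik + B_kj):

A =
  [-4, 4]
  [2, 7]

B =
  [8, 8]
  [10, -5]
A ⊗ B =
  [4, -1]
  [10, 2]

Apply the min-plus product entry-by-entry:
  C[0][0] = min over k of (A[0][0] + B[0][0] = -4 + 8 = 4, A[0][1] + B[1][0] = 4 + 10 = 14) = 4 (attained at k = 0)
  C[0][1] = min over k of (A[0][0] + B[0][1] = -4 + 8 = 4, A[0][1] + B[1][1] = 4 + -5 = -1) = -1 (attained at k = 1)
  C[1][0] = min over k of (A[1][0] + B[0][0] = 2 + 8 = 10, A[1][1] + B[1][0] = 7 + 10 = 17) = 10 (attained at k = 0)
  C[1][1] = min over k of (A[1][0] + B[0][1] = 2 + 8 = 10, A[1][1] + B[1][1] = 7 + -5 = 2) = 2 (attained at k = 1)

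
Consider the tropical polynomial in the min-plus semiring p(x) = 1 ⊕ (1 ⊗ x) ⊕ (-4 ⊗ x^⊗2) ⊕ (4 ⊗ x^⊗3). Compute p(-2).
p(-2) = -8

A tropical monomial a ⊗ x^⊗i evaluates to a + i · x. Evaluating each term at x = -2:
  Term 0 contributes 1 + 0 · -2 = 1
  Term 1 contributes 1 + 1 · -2 = -1
  Term 2 contributes -4 + 2 · -2 = -8
  Term 3 contributes 4 + 3 · -2 = -2
p(-2) = ⊕ of these = min[1, -1, -8, -2] = -8.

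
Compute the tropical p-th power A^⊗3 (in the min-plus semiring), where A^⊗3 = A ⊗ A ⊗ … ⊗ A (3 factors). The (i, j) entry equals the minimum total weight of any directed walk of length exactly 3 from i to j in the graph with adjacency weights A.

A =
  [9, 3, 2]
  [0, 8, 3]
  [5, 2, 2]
A^⊗3 =
  [4, 6, 5]
  [3, 4, 4]
  [4, 5, 4]

Each entry (A^⊗3)_ij equals the minimum over all length-3 walks i = v_0 → v_1 → … → v_3 = j of Σ_t A[v_t][v_{t+1}]. For example, for (i, j) = (0, 2) we minimise over 9 possible intermediate vertex sequences; the minimum is 5, attained along the walk 0 → 1 → 0 → 2.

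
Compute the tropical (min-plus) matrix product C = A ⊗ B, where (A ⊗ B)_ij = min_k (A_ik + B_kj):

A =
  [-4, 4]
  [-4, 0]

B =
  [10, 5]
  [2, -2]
A ⊗ B =
  [6, 1]
  [2, -2]

Apply the min-plus product entry-by-entry:
  C[0][0] = min over k of (A[0][0] + B[0][0] = -4 + 10 = 6, A[0][1] + B[1][0] = 4 + 2 = 6) = 6 (attained at k = 0)
  C[0][1] = min over k of (A[0][0] + B[0][1] = -4 + 5 = 1, A[0][1] + B[1][1] = 4 + -2 = 2) = 1 (attained at k = 0)
  C[1][0] = min over k of (A[1][0] + B[0][0] = -4 + 10 = 6, A[1][1] + B[1][0] = 0 + 2 = 2) = 2 (attained at k = 1)
  C[1][1] = min over k of (A[1][0] + B[0][1] = -4 + 5 = 1, A[1][1] + B[1][1] = 0 + -2 = -2) = -2 (attained at k = 1)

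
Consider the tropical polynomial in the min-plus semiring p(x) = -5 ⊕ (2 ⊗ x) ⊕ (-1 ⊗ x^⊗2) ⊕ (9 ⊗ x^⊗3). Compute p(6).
p(6) = -5

A tropical monomial a ⊗ x^⊗i evaluates to a + i · x. Evaluating each term at x = 6:
  Term 0 contributes -5 + 0 · 6 = -5
  Term 1 contributes 2 + 1 · 6 = 8
  Term 2 contributes -1 + 2 · 6 = 11
  Term 3 contributes 9 + 3 · 6 = 27
p(6) = ⊕ of these = min[-5, 8, 11, 27] = -5.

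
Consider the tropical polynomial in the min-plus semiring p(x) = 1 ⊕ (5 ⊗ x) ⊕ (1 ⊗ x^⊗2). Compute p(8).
p(8) = 1

A tropical monomial a ⊗ x^⊗i evaluates to a + i · x. Evaluating each term at x = 8:
  Term 0 contributes 1 + 0 · 8 = 1
  Term 1 contributes 5 + 1 · 8 = 13
  Term 2 contributes 1 + 2 · 8 = 17
p(8) = ⊕ of these = min[1, 13, 17] = 1.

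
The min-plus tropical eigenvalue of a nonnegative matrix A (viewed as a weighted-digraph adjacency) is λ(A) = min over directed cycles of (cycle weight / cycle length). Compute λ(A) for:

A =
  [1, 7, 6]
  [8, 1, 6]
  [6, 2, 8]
λ(A) = 1

Enumerate directed cycles and compute their means (weight / length). Sample:
  cycle 0 → 0: weight = 1, length = 1, mean = 1/1 ≈ 1.000
  cycle 1 → 1: weight = 1, length = 1, mean = 1/1 ≈ 1.000
  cycle 2 → 2: weight = 8, length = 1, mean = 8/1 ≈ 8.000
  cycle 0 → 1 → 0: weight = 15, length = 2, mean = 15/2 ≈ 7.500
  cycle 0 → 2 → 0: weight = 12, length = 2, mean = 12/2 ≈ 6.000
  cycle 1 → 0 → 1: weight = 15, length = 2, mean = 15/2 ≈ 7.500
Minimum mean = 1.000, attained e.g. along the cycle 0 → 0 with weight 1 and length 1. So λ(A) = 1/1 = 1.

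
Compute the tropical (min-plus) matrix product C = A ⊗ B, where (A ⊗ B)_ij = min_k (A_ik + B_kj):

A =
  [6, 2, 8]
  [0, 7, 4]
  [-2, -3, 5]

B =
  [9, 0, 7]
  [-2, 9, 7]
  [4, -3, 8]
A ⊗ B =
  [0, 5, 9]
  [5, 0, 7]
  [-5, -2, 4]

Apply the min-plus product entry-by-entry:
  C[0][0] = min over k of (A[0][0] + B[0][0] = 6 + 9 = 15, A[0][1] + B[1][0] = 2 + -2 = 0, A[0][2] + B[2][0] = 8 + 4 = 12) = 0 (attained at k = 1)
  C[0][1] = min over k of (A[0][0] + B[0][1] = 6 + 0 = 6, A[0][1] + B[1][1] = 2 + 9 = 11, A[0][2] + B[2][1] = 8 + -3 = 5) = 5 (attained at k = 2)
  C[0][2] = min over k of (A[0][0] + B[0][2] = 6 + 7 = 13, A[0][1] + B[1][2] = 2 + 7 = 9, A[0][2] + B[2][2] = 8 + 8 = 16) = 9 (attained at k = 1)
  C[1][0] = min over k of (A[1][0] + B[0][0] = 0 + 9 = 9, A[1][1] + B[1][0] = 7 + -2 = 5, A[1][2] + B[2][0] = 4 + 4 = 8) = 5 (attained at k = 1)
  C[1][1] = min over k of (A[1][0] + B[0][1] = 0 + 0 = 0, A[1][1] + B[1][1] = 7 + 9 = 16, A[1][2] + B[2][1] = 4 + -3 = 1) = 0 (attained at k = 0)
  C[1][2] = min over k of (A[1][0] + B[0][2] = 0 + 7 = 7, A[1][1] + B[1][2] = 7 + 7 = 14, A[1][2] + B[2][2] = 4 + 8 = 12) = 7 (attained at k = 0)
  C[2][0] = min over k of (A[2][0] + B[0][0] = -2 + 9 = 7, A[2][1] + B[1][0] = -3 + -2 = -5, A[2][2] + B[2][0] = 5 + 4 = 9) = -5 (attained at k = 1)
  C[2][1] = min over k of (A[2][0] + B[0][1] = -2 + 0 = -2, A[2][1] + B[1][1] = -3 + 9 = 6, A[2][2] + B[2][1] = 5 + -3 = 2) = -2 (attained at k = 0)
  C[2][2] = min over k of (A[2][0] + B[0][2] = -2 + 7 = 5, A[2][1] + B[1][2] = -3 + 7 = 4, A[2][2] + B[2][2] = 5 + 8 = 13) = 4 (attained at k = 1)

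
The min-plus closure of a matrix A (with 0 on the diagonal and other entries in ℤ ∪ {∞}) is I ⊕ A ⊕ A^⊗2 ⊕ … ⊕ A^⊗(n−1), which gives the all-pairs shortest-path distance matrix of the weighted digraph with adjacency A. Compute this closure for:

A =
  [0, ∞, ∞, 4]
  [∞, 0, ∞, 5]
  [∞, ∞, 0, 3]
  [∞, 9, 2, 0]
Closure =
  [0, 13, 6, 4]
  [∞, 0, 7, 5]
  [∞, 12, 0, 3]
  [∞, 9, 2, 0]

This is the Floyd-Warshall all-pairs shortest-path computation. For each intermediate vertex k = 0, 1, …, 3, update dist[i][j] ← min(dist[i][j], dist[i][k] + dist[k][j]). The final matrix gives, for each (i, j), the minimum total weight of any directed path from i to j (possibly empty when i = j).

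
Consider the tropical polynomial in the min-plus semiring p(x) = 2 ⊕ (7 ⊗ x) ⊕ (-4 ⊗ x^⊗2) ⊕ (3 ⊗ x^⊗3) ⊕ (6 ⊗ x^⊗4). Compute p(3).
p(3) = 2

A tropical monomial a ⊗ x^⊗i evaluates to a + i · x. Evaluating each term at x = 3:
  Term 0 contributes 2 + 0 · 3 = 2
  Term 1 contributes 7 + 1 · 3 = 10
  Term 2 contributes -4 + 2 · 3 = 2
  Term 3 contributes 3 + 3 · 3 = 12
  Term 4 contributes 6 + 4 · 3 = 18
p(3) = ⊕ of these = min[2, 10, 2, 12, 18] = 2.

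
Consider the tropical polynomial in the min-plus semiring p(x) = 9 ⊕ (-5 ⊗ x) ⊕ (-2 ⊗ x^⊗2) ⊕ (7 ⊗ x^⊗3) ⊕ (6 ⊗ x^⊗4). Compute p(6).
p(6) = 1

A tropical monomial a ⊗ x^⊗i evaluates to a + i · x. Evaluating each term at x = 6:
  Term 0 contributes 9 + 0 · 6 = 9
  Term 1 contributes -5 + 1 · 6 = 1
  Term 2 contributes -2 + 2 · 6 = 10
  Term 3 contributes 7 + 3 · 6 = 25
  Term 4 contributes 6 + 4 · 6 = 30
p(6) = ⊕ of these = min[9, 1, 10, 25, 30] = 1.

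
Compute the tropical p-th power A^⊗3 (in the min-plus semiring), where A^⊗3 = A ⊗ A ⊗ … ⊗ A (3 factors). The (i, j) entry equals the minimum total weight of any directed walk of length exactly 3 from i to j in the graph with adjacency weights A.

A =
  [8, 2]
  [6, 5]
A^⊗3 =
  [13, 10]
  [14, 13]

Each entry (A^⊗3)_ij equals the minimum over all length-3 walks i = v_0 → v_1 → … → v_3 = j of Σ_t A[v_t][v_{t+1}]. For example, for (i, j) = (0, 1) we minimise over 4 possible intermediate vertex sequences; the minimum is 10, attained along the walk 0 → 1 → 0 → 1.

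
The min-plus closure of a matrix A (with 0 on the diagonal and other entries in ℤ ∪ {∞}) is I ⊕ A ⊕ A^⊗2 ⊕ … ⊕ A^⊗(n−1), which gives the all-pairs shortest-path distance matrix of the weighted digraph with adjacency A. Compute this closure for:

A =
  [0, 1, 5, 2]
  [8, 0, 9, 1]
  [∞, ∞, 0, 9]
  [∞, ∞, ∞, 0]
Closure =
  [0, 1, 5, 2]
  [8, 0, 9, 1]
  [∞, ∞, 0, 9]
  [∞, ∞, ∞, 0]

This is the Floyd-Warshall all-pairs shortest-path computation. For each intermediate vertex k = 0, 1, …, 3, update dist[i][j] ← min(dist[i][j], dist[i][k] + dist[k][j]). The final matrix gives, for each (i, j), the minimum total weight of any directed path from i to j (possibly empty when i = j).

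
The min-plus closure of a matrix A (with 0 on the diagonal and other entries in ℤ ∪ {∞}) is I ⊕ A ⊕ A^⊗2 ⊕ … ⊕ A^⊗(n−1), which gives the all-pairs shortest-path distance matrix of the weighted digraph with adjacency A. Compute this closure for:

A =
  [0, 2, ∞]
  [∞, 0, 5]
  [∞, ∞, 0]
Closure =
  [0, 2, 7]
  [∞, 0, 5]
  [∞, ∞, 0]

This is the Floyd-Warshall all-pairs shortest-path computation. For each intermediate vertex k = 0, 1, …, 2, update dist[i][j] ← min(dist[i][j], dist[i][k] + dist[k][j]). The final matrix gives, for each (i, j), the minimum total weight of any directed path from i to j (possibly empty when i = j).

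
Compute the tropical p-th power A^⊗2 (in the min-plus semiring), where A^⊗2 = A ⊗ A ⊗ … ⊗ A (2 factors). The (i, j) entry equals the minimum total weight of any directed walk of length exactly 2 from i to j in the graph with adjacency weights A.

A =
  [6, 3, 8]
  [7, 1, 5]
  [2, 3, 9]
A^⊗2 =
  [10, 4, 8]
  [7, 2, 6]
  [8, 4, 8]

Each entry (A^⊗2)_ij equals the minimum over all length-2 walks i = v_0 → v_1 → … → v_2 = j of Σ_t A[v_t][v_{t+1}]. For example, for (i, j) = (0, 2) we minimise over 3 possible intermediate vertex sequences; the minimum is 8, attained along the walk 0 → 1 → 2.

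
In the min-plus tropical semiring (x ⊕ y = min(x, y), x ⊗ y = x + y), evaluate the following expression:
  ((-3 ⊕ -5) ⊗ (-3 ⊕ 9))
((-3 ⊕ -5) ⊗ (-3 ⊕ 9)) = -8

Expand innermost to outermost. Recall ⊕ takes the minimum of its arguments and ⊗ takes their sum. Working out the expression ((-3 ⊕ -5) ⊗ (-3 ⊕ 9)) gives -8.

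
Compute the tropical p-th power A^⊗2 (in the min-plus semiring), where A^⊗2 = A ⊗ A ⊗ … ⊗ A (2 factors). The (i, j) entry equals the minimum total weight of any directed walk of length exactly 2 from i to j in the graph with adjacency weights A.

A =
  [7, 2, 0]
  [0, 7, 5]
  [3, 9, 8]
A^⊗2 =
  [2, 9, 7]
  [7, 2, 0]
  [9, 5, 3]

Each entry (A^⊗2)_ij equals the minimum over all length-2 walks i = v_0 → v_1 → … → v_2 = j of Σ_t A[v_t][v_{t+1}]. For example, for (i, j) = (0, 2) we minimise over 3 possible intermediate vertex sequences; the minimum is 7, attained along the walk 0 → 0 → 2.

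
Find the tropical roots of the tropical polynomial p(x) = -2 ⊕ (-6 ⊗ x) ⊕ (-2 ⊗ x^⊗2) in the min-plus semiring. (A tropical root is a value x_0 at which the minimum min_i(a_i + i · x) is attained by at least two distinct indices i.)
Roots: {-4, 4}

Each tropical root is a break point of the lower envelope of the lines y = a_i + i · x (there are 3 lines, with slopes 0, 1, ..., 2). Only the lines that attain the minimum somewhere contribute to roots; other lines are dominated. Here the surviving (envelope) indices are i = 2, i = 1, i = 0.
Intersections between consecutive envelope lines give the roots: for adjacent envelope indices i < j the intersection is x = (a_i − a_j) / (j − i). Reading off the sorted break points: {-4, 4}.
Verification: at each break x_0, at least two indices attain the minimum of min_i(a_i + i · x_0).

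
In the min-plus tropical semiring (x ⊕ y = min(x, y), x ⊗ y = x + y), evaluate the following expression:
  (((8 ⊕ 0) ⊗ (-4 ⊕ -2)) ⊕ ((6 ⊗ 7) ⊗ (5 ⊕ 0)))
(((8 ⊕ 0) ⊗ (-4 ⊕ -2)) ⊕ ((6 ⊗ 7) ⊗ (5 ⊕ 0))) = -4

Expand innermost to outermost. Recall ⊕ takes the minimum of its arguments and ⊗ takes their sum. Working out the expression (((8 ⊕ 0) ⊗ (-4 ⊕ -2)) ⊕ ((6 ⊗ 7) ⊗ (5 ⊕ 0))) gives -4.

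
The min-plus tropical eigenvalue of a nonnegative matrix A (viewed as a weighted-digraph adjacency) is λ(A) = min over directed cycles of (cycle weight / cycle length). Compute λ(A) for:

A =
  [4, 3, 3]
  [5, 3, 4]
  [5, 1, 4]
λ(A) = 5/2

Enumerate directed cycles and compute their means (weight / length). Sample:
  cycle 0 → 0: weight = 4, length = 1, mean = 4/1 ≈ 4.000
  cycle 1 → 1: weight = 3, length = 1, mean = 3/1 ≈ 3.000
  cycle 2 → 2: weight = 4, length = 1, mean = 4/1 ≈ 4.000
  cycle 0 → 1 → 0: weight = 8, length = 2, mean = 8/2 ≈ 4.000
  cycle 0 → 2 → 0: weight = 8, length = 2, mean = 8/2 ≈ 4.000
  cycle 1 → 0 → 1: weight = 8, length = 2, mean = 8/2 ≈ 4.000
Minimum mean = 2.500, attained e.g. along the cycle 1 → 2 → 1 with weight 5 and length 2. So λ(A) = 5/2 = 5/2.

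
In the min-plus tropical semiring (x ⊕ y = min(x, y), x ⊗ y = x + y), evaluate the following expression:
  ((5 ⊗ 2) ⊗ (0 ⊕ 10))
((5 ⊗ 2) ⊗ (0 ⊕ 10)) = 7

Expand innermost to outermost. Recall ⊕ takes the minimum of its arguments and ⊗ takes their sum. Working out the expression ((5 ⊗ 2) ⊗ (0 ⊕ 10)) gives 7.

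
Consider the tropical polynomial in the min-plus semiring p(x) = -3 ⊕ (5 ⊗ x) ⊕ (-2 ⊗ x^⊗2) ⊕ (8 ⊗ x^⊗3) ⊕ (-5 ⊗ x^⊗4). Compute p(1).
p(1) = -3

A tropical monomial a ⊗ x^⊗i evaluates to a + i · x. Evaluating each term at x = 1:
  Term 0 contributes -3 + 0 · 1 = -3
  Term 1 contributes 5 + 1 · 1 = 6
  Term 2 contributes -2 + 2 · 1 = 0
  Term 3 contributes 8 + 3 · 1 = 11
  Term 4 contributes -5 + 4 · 1 = -1
p(1) = ⊕ of these = min[-3, 6, 0, 11, -1] = -3.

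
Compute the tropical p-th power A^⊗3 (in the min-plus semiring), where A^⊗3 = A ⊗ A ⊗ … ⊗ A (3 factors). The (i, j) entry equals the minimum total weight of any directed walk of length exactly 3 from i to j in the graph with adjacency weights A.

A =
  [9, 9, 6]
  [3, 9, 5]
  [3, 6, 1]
A^⊗3 =
  [10, 13, 8]
  [9, 12, 7]
  [5, 8, 3]

Each entry (A^⊗3)_ij equals the minimum over all length-3 walks i = v_0 → v_1 → … → v_3 = j of Σ_t A[v_t][v_{t+1}]. For example, for (i, j) = (0, 2) we minimise over 9 possible intermediate vertex sequences; the minimum is 8, attained along the walk 0 → 2 → 2 → 2.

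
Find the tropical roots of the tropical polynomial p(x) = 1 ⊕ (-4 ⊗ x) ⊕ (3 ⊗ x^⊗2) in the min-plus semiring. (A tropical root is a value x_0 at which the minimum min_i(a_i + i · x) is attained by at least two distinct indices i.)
Roots: {-7, 5}

Each tropical root is a break point of the lower envelope of the lines y = a_i + i · x (there are 3 lines, with slopes 0, 1, ..., 2). Only the lines that attain the minimum somewhere contribute to roots; other lines are dominated. Here the surviving (envelope) indices are i = 2, i = 1, i = 0.
Intersections between consecutive envelope lines give the roots: for adjacent envelope indices i < j the intersection is x = (a_i − a_j) / (j − i). Reading off the sorted break points: {-7, 5}.
Verification: at each break x_0, at least two indices attain the minimum of min_i(a_i + i · x_0).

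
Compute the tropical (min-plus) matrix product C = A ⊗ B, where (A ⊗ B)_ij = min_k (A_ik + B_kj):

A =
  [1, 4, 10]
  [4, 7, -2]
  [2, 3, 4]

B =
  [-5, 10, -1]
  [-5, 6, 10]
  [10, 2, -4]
A ⊗ B =
  [-4, 10, 0]
  [-1, 0, -6]
  [-3, 6, 0]

Apply the min-plus product entry-by-entry:
  C[0][0] = min over k of (A[0][0] + B[0][0] = 1 + -5 = -4, A[0][1] + B[1][0] = 4 + -5 = -1, A[0][2] + B[2][0] = 10 + 10 = 20) = -4 (attained at k = 0)
  C[0][1] = min over k of (A[0][0] + B[0][1] = 1 + 10 = 11, A[0][1] + B[1][1] = 4 + 6 = 10, A[0][2] + B[2][1] = 10 + 2 = 12) = 10 (attained at k = 1)
  C[0][2] = min over k of (A[0][0] + B[0][2] = 1 + -1 = 0, A[0][1] + B[1][2] = 4 + 10 = 14, A[0][2] + B[2][2] = 10 + -4 = 6) = 0 (attained at k = 0)
  C[1][0] = min over k of (A[1][0] + B[0][0] = 4 + -5 = -1, A[1][1] + B[1][0] = 7 + -5 = 2, A[1][2] + B[2][0] = -2 + 10 = 8) = -1 (attained at k = 0)
  C[1][1] = min over k of (A[1][0] + B[0][1] = 4 + 10 = 14, A[1][1] + B[1][1] = 7 + 6 = 13, A[1][2] + B[2][1] = -2 + 2 = 0) = 0 (attained at k = 2)
  C[1][2] = min over k of (A[1][0] + B[0][2] = 4 + -1 = 3, A[1][1] + B[1][2] = 7 + 10 = 17, A[1][2] + B[2][2] = -2 + -4 = -6) = -6 (attained at k = 2)
  C[2][0] = min over k of (A[2][0] + B[0][0] = 2 + -5 = -3, A[2][1] + B[1][0] = 3 + -5 = -2, A[2][2] + B[2][0] = 4 + 10 = 14) = -3 (attained at k = 0)
  C[2][1] = min over k of (A[2][0] + B[0][1] = 2 + 10 = 12, A[2][1] + B[1][1] = 3 + 6 = 9, A[2][2] + B[2][1] = 4 + 2 = 6) = 6 (attained at k = 2)
  C[2][2] = min over k of (A[2][0] + B[0][2] = 2 + -1 = 1, A[2][1] + B[1][2] = 3 + 10 = 13, A[2][2] + B[2][2] = 4 + -4 = 0) = 0 (attained at k = 2)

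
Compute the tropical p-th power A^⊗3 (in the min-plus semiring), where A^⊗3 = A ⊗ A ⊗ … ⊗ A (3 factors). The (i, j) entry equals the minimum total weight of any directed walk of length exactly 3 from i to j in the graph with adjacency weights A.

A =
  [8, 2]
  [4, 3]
A^⊗3 =
  [9, 8]
  [10, 9]

Each entry (A^⊗3)_ij equals the minimum over all length-3 walks i = v_0 → v_1 → … → v_3 = j of Σ_t A[v_t][v_{t+1}]. For example, for (i, j) = (0, 1) we minimise over 4 possible intermediate vertex sequences; the minimum is 8, attained along the walk 0 → 1 → 0 → 1.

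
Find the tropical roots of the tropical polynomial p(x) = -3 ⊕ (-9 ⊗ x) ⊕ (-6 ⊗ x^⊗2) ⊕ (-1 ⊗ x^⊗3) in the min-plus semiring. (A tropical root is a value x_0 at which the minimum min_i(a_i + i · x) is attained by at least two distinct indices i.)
Roots: {-5, -3, 6}

Each tropical root is a break point of the lower envelope of the lines y = a_i + i · x (there are 4 lines, with slopes 0, 1, ..., 3). Only the lines that attain the minimum somewhere contribute to roots; other lines are dominated. Here the surviving (envelope) indices are i = 3, i = 2, i = 1, i = 0.
Intersections between consecutive envelope lines give the roots: for adjacent envelope indices i < j the intersection is x = (a_i − a_j) / (j − i). Reading off the sorted break points: {-5, -3, 6}.
Verification: at each break x_0, at least two indices attain the minimum of min_i(a_i + i · x_0).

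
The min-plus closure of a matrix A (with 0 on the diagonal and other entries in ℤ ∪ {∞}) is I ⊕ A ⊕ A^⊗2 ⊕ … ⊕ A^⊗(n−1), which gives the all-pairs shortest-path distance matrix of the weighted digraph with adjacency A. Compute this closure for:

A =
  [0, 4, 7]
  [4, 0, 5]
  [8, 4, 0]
Closure =
  [0, 4, 7]
  [4, 0, 5]
  [8, 4, 0]

This is the Floyd-Warshall all-pairs shortest-path computation. For each intermediate vertex k = 0, 1, …, 2, update dist[i][j] ← min(dist[i][j], dist[i][k] + dist[k][j]). The final matrix gives, for each (i, j), the minimum total weight of any directed path from i to j (possibly empty when i = j).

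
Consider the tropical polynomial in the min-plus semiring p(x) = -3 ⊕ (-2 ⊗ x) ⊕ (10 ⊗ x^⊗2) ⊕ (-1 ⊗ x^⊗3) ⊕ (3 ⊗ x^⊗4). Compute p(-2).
p(-2) = -7

A tropical monomial a ⊗ x^⊗i evaluates to a + i · x. Evaluating each term at x = -2:
  Term 0 contributes -3 + 0 · -2 = -3
  Term 1 contributes -2 + 1 · -2 = -4
  Term 2 contributes 10 + 2 · -2 = 6
  Term 3 contributes -1 + 3 · -2 = -7
  Term 4 contributes 3 + 4 · -2 = -5
p(-2) = ⊕ of these = min[-3, -4, 6, -7, -5] = -7.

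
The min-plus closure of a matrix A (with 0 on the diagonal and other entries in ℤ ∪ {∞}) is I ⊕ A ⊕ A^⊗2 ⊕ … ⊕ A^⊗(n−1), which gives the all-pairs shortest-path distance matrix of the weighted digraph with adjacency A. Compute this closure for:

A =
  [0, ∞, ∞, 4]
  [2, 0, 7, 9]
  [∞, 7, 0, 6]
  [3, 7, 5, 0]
Closure =
  [0, 11, 9, 4]
  [2, 0, 7, 6]
  [9, 7, 0, 6]
  [3, 7, 5, 0]

This is the Floyd-Warshall all-pairs shortest-path computation. For each intermediate vertex k = 0, 1, …, 3, update dist[i][j] ← min(dist[i][j], dist[i][k] + dist[k][j]). The final matrix gives, for each (i, j), the minimum total weight of any directed path from i to j (possibly empty when i = j).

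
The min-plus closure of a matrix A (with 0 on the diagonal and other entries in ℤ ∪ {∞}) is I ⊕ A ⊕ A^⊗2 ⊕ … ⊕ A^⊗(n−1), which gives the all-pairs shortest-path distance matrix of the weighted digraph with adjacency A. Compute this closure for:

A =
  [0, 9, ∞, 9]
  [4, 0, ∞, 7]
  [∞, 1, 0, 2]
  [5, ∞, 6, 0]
Closure =
  [0, 9, 15, 9]
  [4, 0, 13, 7]
  [5, 1, 0, 2]
  [5, 7, 6, 0]

This is the Floyd-Warshall all-pairs shortest-path computation. For each intermediate vertex k = 0, 1, …, 3, update dist[i][j] ← min(dist[i][j], dist[i][k] + dist[k][j]). The final matrix gives, for each (i, j), the minimum total weight of any directed path from i to j (possibly empty when i = j).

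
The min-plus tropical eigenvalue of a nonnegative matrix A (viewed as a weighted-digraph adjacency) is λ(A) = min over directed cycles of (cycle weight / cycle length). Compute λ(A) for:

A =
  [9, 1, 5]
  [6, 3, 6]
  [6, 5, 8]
λ(A) = 3

Enumerate directed cycles and compute their means (weight / length). Sample:
  cycle 0 → 0: weight = 9, length = 1, mean = 9/1 ≈ 9.000
  cycle 1 → 1: weight = 3, length = 1, mean = 3/1 ≈ 3.000
  cycle 2 → 2: weight = 8, length = 1, mean = 8/1 ≈ 8.000
  cycle 0 → 1 → 0: weight = 7, length = 2, mean = 7/2 ≈ 3.500
  cycle 0 → 2 → 0: weight = 11, length = 2, mean = 11/2 ≈ 5.500
  cycle 1 → 0 → 1: weight = 7, length = 2, mean = 7/2 ≈ 3.500
Minimum mean = 3.000, attained e.g. along the cycle 1 → 1 with weight 3 and length 1. So λ(A) = 3/1 = 3.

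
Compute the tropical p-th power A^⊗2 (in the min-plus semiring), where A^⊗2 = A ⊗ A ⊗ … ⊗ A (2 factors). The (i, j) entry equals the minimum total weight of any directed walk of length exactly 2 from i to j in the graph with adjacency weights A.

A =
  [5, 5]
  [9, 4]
A^⊗2 =
  [10, 9]
  [13, 8]

Each entry (A^⊗2)_ij equals the minimum over all length-2 walks i = v_0 → v_1 → … → v_2 = j of Σ_t A[v_t][v_{t+1}]. For example, for (i, j) = (0, 1) we minimise over 2 possible intermediate vertex sequences; the minimum is 9, attained along the walk 0 → 1 → 1.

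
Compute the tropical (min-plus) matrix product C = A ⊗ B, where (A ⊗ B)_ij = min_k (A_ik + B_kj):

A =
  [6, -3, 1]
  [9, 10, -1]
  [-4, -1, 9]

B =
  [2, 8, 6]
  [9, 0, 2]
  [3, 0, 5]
A ⊗ B =
  [4, -3, -1]
  [2, -1, 4]
  [-2, -1, 1]

Apply the min-plus product entry-by-entry:
  C[0][0] = min over k of (A[0][0] + B[0][0] = 6 + 2 = 8, A[0][1] + B[1][0] = -3 + 9 = 6, A[0][2] + B[2][0] = 1 + 3 = 4) = 4 (attained at k = 2)
  C[0][1] = min over k of (A[0][0] + B[0][1] = 6 + 8 = 14, A[0][1] + B[1][1] = -3 + 0 = -3, A[0][2] + B[2][1] = 1 + 0 = 1) = -3 (attained at k = 1)
  C[0][2] = min over k of (A[0][0] + B[0][2] = 6 + 6 = 12, A[0][1] + B[1][2] = -3 + 2 = -1, A[0][2] + B[2][2] = 1 + 5 = 6) = -1 (attained at k = 1)
  C[1][0] = min over k of (A[1][0] + B[0][0] = 9 + 2 = 11, A[1][1] + B[1][0] = 10 + 9 = 19, A[1][2] + B[2][0] = -1 + 3 = 2) = 2 (attained at k = 2)
  C[1][1] = min over k of (A[1][0] + B[0][1] = 9 + 8 = 17, A[1][1] + B[1][1] = 10 + 0 = 10, A[1][2] + B[2][1] = -1 + 0 = -1) = -1 (attained at k = 2)
  C[1][2] = min over k of (A[1][0] + B[0][2] = 9 + 6 = 15, A[1][1] + B[1][2] = 10 + 2 = 12, A[1][2] + B[2][2] = -1 + 5 = 4) = 4 (attained at k = 2)
  C[2][0] = min over k of (A[2][0] + B[0][0] = -4 + 2 = -2, A[2][1] + B[1][0] = -1 + 9 = 8, A[2][2] + B[2][0] = 9 + 3 = 12) = -2 (attained at k = 0)
  C[2][1] = min over k of (A[2][0] + B[0][1] = -4 + 8 = 4, A[2][1] + B[1][1] = -1 + 0 = -1, A[2][2] + B[2][1] = 9 + 0 = 9) = -1 (attained at k = 1)
  C[2][2] = min over k of (A[2][0] + B[0][2] = -4 + 6 = 2, A[2][1] + B[1][2] = -1 + 2 = 1, A[2][2] + B[2][2] = 9 + 5 = 14) = 1 (attained at k = 1)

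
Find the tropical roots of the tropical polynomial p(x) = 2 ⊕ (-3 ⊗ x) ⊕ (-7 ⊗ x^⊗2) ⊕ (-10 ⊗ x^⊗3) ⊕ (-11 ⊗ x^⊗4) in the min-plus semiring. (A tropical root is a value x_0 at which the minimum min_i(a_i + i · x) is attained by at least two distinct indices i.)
Roots: {1, 3, 4, 5}

Each tropical root is a break point of the lower envelope of the lines y = a_i + i · x (there are 5 lines, with slopes 0, 1, ..., 4). Only the lines that attain the minimum somewhere contribute to roots; other lines are dominated. Here the surviving (envelope) indices are i = 4, i = 3, i = 2, i = 1, i = 0.
Intersections between consecutive envelope lines give the roots: for adjacent envelope indices i < j the intersection is x = (a_i − a_j) / (j − i). Reading off the sorted break points: {1, 3, 4, 5}.
Verification: at each break x_0, at least two indices attain the minimum of min_i(a_i + i · x_0).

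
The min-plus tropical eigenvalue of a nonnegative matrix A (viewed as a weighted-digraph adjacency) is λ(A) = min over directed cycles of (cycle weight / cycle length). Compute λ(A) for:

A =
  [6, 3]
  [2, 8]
λ(A) = 5/2

Enumerate directed cycles and compute their means (weight / length). Sample:
  cycle 0 → 0: weight = 6, length = 1, mean = 6/1 ≈ 6.000
  cycle 1 → 1: weight = 8, length = 1, mean = 8/1 ≈ 8.000
  cycle 0 → 1 → 0: weight = 5, length = 2, mean = 5/2 ≈ 2.500
  cycle 1 → 0 → 1: weight = 5, length = 2, mean = 5/2 ≈ 2.500
Minimum mean = 2.500, attained e.g. along the cycle 0 → 1 → 0 with weight 5 and length 2. So λ(A) = 5/2 = 5/2.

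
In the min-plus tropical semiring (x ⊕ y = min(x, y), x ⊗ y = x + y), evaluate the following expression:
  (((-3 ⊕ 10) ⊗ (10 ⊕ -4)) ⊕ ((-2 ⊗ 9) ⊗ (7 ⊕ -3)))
(((-3 ⊕ 10) ⊗ (10 ⊕ -4)) ⊕ ((-2 ⊗ 9) ⊗ (7 ⊕ -3))) = -7

Expand innermost to outermost. Recall ⊕ takes the minimum of its arguments and ⊗ takes their sum. Working out the expression (((-3 ⊕ 10) ⊗ (10 ⊕ -4)) ⊕ ((-2 ⊗ 9) ⊗ (7 ⊕ -3))) gives -7.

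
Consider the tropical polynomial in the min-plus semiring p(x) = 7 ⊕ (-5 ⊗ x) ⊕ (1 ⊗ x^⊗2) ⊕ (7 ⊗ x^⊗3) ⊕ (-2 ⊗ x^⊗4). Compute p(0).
p(0) = -5

A tropical monomial a ⊗ x^⊗i evaluates to a + i · x. Evaluating each term at x = 0:
  Term 0 contributes 7 + 0 · 0 = 7
  Term 1 contributes -5 + 1 · 0 = -5
  Term 2 contributes 1 + 2 · 0 = 1
  Term 3 contributes 7 + 3 · 0 = 7
  Term 4 contributes -2 + 4 · 0 = -2
p(0) = ⊕ of these = min[7, -5, 1, 7, -2] = -5.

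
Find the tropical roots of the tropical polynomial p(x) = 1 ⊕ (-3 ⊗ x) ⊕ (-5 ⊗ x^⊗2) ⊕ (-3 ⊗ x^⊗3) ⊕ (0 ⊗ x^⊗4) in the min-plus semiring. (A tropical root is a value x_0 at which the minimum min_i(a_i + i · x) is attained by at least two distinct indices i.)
Roots: {-3, -2, 2, 4}

Each tropical root is a break point of the lower envelope of the lines y = a_i + i · x (there are 5 lines, with slopes 0, 1, ..., 4). Only the lines that attain the minimum somewhere contribute to roots; other lines are dominated. Here the surviving (envelope) indices are i = 4, i = 3, i = 2, i = 1, i = 0.
Intersections between consecutive envelope lines give the roots: for adjacent envelope indices i < j the intersection is x = (a_i − a_j) / (j − i). Reading off the sorted break points: {-3, -2, 2, 4}.
Verification: at each break x_0, at least two indices attain the minimum of min_i(a_i + i · x_0).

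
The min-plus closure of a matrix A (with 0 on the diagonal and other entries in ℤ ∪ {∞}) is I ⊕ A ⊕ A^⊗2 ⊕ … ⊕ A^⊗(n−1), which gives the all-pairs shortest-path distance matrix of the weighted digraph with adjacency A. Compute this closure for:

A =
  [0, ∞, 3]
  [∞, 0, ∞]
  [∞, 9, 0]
Closure =
  [0, 12, 3]
  [∞, 0, ∞]
  [∞, 9, 0]

This is the Floyd-Warshall all-pairs shortest-path computation. For each intermediate vertex k = 0, 1, …, 2, update dist[i][j] ← min(dist[i][j], dist[i][k] + dist[k][j]). The final matrix gives, for each (i, j), the minimum total weight of any directed path from i to j (possibly empty when i = j).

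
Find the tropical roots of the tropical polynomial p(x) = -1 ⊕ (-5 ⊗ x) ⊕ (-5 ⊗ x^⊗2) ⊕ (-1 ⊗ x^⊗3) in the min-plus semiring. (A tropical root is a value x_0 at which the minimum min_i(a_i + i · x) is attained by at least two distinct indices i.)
Roots: {-4, 0, 4}

Each tropical root is a break point of the lower envelope of the lines y = a_i + i · x (there are 4 lines, with slopes 0, 1, ..., 3). Only the lines that attain the minimum somewhere contribute to roots; other lines are dominated. Here the surviving (envelope) indices are i = 3, i = 2, i = 1, i = 0.
Intersections between consecutive envelope lines give the roots: for adjacent envelope indices i < j the intersection is x = (a_i − a_j) / (j − i). Reading off the sorted break points: {-4, 0, 4}.
Verification: at each break x_0, at least two indices attain the minimum of min_i(a_i + i · x_0).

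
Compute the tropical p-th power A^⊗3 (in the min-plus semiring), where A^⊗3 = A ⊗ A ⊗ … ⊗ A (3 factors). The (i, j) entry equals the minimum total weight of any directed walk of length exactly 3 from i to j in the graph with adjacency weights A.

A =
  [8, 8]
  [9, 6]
A^⊗3 =
  [23, 20]
  [21, 18]

Each entry (A^⊗3)_ij equals the minimum over all length-3 walks i = v_0 → v_1 → … → v_3 = j of Σ_t A[v_t][v_{t+1}]. For example, for (i, j) = (0, 1) we minimise over 4 possible intermediate vertex sequences; the minimum is 20, attained along the walk 0 → 1 → 1 → 1.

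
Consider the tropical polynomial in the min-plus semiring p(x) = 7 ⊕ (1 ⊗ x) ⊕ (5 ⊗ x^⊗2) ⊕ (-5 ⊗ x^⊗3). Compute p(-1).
p(-1) = -8

A tropical monomial a ⊗ x^⊗i evaluates to a + i · x. Evaluating each term at x = -1:
  Term 0 contributes 7 + 0 · -1 = 7
  Term 1 contributes 1 + 1 · -1 = 0
  Term 2 contributes 5 + 2 · -1 = 3
  Term 3 contributes -5 + 3 · -1 = -8
p(-1) = ⊕ of these = min[7, 0, 3, -8] = -8.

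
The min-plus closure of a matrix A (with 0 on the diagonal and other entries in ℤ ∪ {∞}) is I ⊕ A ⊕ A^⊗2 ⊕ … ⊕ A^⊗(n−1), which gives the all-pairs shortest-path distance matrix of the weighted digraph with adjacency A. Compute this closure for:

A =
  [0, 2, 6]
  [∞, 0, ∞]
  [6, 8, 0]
Closure =
  [0, 2, 6]
  [∞, 0, ∞]
  [6, 8, 0]

This is the Floyd-Warshall all-pairs shortest-path computation. For each intermediate vertex k = 0, 1, …, 2, update dist[i][j] ← min(dist[i][j], dist[i][k] + dist[k][j]). The final matrix gives, for each (i, j), the minimum total weight of any directed path from i to j (possibly empty when i = j).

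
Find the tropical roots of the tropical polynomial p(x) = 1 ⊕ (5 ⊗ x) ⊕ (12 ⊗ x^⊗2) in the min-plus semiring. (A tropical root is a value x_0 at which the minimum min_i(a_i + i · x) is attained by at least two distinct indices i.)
Roots: {-7, -4}

Each tropical root is a break point of the lower envelope of the lines y = a_i + i · x (there are 3 lines, with slopes 0, 1, ..., 2). Only the lines that attain the minimum somewhere contribute to roots; other lines are dominated. Here the surviving (envelope) indices are i = 2, i = 1, i = 0.
Intersections between consecutive envelope lines give the roots: for adjacent envelope indices i < j the intersection is x = (a_i − a_j) / (j − i). Reading off the sorted break points: {-7, -4}.
Verification: at each break x_0, at least two indices attain the minimum of min_i(a_i + i · x_0).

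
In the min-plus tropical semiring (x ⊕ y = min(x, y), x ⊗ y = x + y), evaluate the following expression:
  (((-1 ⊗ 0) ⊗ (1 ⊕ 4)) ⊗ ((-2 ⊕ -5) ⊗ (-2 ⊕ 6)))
(((-1 ⊗ 0) ⊗ (1 ⊕ 4)) ⊗ ((-2 ⊕ -5) ⊗ (-2 ⊕ 6))) = -7

Expand innermost to outermost. Recall ⊕ takes the minimum of its arguments and ⊗ takes their sum. Working out the expression (((-1 ⊗ 0) ⊗ (1 ⊕ 4)) ⊗ ((-2 ⊕ -5) ⊗ (-2 ⊕ 6))) gives -7.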